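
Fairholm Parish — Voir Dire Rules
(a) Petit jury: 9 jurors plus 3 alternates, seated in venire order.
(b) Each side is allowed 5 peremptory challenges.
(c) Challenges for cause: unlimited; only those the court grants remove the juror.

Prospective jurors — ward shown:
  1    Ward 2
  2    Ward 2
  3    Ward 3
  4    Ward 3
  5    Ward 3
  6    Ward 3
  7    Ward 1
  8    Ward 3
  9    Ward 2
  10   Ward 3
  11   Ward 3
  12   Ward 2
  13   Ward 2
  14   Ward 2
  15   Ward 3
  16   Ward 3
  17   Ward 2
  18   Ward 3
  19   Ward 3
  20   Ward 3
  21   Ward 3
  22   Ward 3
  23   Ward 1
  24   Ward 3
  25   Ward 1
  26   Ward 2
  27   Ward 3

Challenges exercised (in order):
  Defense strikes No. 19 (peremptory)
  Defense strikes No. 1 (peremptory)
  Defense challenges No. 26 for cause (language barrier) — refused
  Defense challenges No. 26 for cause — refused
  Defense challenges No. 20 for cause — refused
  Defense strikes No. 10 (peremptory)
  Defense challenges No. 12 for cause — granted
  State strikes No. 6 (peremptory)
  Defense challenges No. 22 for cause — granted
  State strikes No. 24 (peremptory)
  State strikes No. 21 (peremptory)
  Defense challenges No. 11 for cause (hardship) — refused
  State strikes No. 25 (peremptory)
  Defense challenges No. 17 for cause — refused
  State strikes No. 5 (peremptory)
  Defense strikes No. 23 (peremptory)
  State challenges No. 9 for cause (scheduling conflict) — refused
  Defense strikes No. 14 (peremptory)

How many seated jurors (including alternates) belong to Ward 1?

1

Removed: #1, #5, #6, #10, #12, #14, #19, #21, #22, #23, #24, #25.
Seated (12 incl. alternates): #2, #3, #4, #7, #8, #9, #11, #13, #15, #16, #17, #18.
Of those, in Ward 1: #7 → 1.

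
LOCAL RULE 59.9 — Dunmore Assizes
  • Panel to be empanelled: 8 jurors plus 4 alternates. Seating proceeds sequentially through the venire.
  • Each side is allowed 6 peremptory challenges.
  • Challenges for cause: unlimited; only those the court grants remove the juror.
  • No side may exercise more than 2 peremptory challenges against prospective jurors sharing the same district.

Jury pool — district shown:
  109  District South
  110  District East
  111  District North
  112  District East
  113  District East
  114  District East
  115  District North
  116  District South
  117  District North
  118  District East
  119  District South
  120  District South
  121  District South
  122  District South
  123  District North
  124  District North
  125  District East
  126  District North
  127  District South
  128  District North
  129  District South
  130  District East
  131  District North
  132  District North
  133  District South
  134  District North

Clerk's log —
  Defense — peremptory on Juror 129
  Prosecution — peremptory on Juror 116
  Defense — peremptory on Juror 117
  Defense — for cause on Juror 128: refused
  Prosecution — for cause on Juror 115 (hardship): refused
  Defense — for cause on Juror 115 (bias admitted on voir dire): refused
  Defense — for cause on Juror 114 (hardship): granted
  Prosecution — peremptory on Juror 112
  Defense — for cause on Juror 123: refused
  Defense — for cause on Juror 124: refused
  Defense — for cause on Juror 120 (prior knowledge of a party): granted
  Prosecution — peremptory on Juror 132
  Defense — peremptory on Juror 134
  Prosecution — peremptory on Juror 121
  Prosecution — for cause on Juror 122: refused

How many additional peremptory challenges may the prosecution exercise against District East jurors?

Prosecution peremptories so far: #116, #112, #132, #121 — 4 of 6 used, 2 left overall.
Against District East: #112 — 1 used; per-district cap 2 leaves 1.
Binding limit: min(2, 1) = 1.

1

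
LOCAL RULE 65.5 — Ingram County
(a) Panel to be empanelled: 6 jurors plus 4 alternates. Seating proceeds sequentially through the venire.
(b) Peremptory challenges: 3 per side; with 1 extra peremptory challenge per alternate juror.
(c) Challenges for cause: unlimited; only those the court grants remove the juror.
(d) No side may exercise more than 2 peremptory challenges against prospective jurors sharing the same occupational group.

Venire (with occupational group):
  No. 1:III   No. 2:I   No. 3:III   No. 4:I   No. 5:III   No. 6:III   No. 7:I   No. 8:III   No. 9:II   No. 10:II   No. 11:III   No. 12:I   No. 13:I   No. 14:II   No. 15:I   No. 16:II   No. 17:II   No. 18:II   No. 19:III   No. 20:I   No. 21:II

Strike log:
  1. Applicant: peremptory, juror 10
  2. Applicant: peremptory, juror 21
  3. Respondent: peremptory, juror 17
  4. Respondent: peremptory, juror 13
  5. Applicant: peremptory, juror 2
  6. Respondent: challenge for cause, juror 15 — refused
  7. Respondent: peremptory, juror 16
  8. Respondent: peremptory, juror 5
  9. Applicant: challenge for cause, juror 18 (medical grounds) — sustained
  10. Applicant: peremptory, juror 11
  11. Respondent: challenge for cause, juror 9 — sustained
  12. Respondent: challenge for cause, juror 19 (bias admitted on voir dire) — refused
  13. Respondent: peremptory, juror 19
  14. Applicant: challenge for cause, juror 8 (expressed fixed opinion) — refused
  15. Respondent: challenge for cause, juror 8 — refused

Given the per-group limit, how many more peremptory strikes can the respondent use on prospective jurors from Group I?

Respondent peremptories so far: #17, #13, #16, #5, #19 — 5 of 7 used, 2 left overall.
Against Group I: #13 — 1 used; per-group cap 2 leaves 1.
Binding limit: min(2, 1) = 1.

1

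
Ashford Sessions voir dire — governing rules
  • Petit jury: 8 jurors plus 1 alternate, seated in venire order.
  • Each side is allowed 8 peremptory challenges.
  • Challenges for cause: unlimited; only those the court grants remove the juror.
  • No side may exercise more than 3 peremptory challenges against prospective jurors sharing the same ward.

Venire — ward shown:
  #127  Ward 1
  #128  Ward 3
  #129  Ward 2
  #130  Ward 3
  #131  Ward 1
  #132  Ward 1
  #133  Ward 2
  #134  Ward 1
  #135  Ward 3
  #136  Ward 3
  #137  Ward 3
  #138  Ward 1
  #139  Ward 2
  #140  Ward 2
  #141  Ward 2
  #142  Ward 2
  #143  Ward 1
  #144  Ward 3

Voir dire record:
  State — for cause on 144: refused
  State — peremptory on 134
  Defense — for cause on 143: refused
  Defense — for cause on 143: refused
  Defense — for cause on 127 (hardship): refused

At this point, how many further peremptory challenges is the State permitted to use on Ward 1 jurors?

State peremptories so far: #134 — 1 of 8 used, 7 left overall.
Against Ward 1: #134 — 1 used; per-ward cap 3 leaves 2.
Binding limit: min(7, 2) = 2.

2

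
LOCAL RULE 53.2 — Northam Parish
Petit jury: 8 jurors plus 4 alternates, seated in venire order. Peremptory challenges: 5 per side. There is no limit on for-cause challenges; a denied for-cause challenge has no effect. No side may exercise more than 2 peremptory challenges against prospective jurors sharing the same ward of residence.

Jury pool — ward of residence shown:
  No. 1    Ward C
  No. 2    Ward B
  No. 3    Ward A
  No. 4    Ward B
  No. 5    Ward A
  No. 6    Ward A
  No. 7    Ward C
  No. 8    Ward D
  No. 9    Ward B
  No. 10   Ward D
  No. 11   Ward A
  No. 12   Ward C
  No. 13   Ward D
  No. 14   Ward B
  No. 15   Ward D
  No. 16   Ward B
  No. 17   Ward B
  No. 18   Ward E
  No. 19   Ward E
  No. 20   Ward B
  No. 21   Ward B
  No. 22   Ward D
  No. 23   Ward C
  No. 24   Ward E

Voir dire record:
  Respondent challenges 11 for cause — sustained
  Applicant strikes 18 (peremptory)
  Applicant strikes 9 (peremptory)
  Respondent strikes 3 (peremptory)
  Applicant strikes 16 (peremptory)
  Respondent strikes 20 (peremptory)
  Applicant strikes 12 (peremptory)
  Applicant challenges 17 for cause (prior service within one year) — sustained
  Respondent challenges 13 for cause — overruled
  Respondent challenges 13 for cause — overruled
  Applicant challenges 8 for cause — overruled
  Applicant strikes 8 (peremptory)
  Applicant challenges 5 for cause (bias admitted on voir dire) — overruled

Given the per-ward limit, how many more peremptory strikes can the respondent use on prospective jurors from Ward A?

1

Respondent peremptories so far: #3, #20 — 2 of 5 used, 3 left overall.
Against Ward A: #3 — 1 used; per-ward cap 2 leaves 1.
Binding limit: min(3, 1) = 1.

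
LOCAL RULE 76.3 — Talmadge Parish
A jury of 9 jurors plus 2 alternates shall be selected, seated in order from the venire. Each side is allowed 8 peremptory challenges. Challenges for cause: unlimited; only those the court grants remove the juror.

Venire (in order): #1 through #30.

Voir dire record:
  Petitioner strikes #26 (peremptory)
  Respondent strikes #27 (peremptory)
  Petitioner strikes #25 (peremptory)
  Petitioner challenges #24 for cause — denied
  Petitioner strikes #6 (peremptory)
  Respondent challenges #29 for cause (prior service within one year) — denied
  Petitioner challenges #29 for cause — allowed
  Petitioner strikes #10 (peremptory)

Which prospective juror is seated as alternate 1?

12

Removed: #6, #10, #25, #26, #27, #29. (#24 stays — for-cause denied.)
Seating in order: seats 1–9 → #1, #2, #3, #4, #5, #7, #8, #9, #11; alternates → #12, #13.
So alternate 1 is #12.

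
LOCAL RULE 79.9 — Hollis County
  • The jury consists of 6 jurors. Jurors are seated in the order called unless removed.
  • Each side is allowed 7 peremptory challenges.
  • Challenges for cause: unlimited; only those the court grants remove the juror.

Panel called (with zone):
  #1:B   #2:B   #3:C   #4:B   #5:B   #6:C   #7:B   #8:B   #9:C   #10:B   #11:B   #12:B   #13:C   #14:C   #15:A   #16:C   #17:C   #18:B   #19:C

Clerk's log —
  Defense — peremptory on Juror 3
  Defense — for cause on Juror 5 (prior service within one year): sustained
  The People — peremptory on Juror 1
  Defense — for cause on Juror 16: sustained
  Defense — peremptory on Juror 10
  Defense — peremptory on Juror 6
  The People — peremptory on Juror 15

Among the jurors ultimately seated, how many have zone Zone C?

1

Removed: #1, #3, #5, #6, #10, #15, #16.
Seated jurors 1–6: #2, #4, #7, #8, #9, #11.
Of those, in Zone C: #9 → 1.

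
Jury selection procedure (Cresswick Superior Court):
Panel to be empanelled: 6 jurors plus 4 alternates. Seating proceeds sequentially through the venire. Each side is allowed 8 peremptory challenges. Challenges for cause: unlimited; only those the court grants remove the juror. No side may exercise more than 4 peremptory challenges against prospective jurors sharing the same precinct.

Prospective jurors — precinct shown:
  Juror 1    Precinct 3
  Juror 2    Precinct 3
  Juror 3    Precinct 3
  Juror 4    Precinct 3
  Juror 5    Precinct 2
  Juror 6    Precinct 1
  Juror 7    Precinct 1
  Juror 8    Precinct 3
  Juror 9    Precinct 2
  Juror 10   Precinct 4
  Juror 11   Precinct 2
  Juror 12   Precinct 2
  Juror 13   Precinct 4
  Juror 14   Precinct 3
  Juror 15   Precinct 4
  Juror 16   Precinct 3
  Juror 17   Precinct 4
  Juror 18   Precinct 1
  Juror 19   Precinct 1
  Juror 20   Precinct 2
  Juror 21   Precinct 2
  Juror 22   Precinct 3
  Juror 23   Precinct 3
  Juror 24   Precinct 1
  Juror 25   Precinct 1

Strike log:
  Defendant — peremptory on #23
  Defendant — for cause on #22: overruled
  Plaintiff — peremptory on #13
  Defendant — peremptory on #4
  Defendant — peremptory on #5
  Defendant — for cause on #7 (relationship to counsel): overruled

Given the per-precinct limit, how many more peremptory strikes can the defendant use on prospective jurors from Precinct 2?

Defendant peremptories so far: #23, #4, #5 — 3 of 8 used, 5 left overall.
Against Precinct 2: #5 — 1 used; per-precinct cap 4 leaves 3.
Binding limit: min(5, 3) = 3.

3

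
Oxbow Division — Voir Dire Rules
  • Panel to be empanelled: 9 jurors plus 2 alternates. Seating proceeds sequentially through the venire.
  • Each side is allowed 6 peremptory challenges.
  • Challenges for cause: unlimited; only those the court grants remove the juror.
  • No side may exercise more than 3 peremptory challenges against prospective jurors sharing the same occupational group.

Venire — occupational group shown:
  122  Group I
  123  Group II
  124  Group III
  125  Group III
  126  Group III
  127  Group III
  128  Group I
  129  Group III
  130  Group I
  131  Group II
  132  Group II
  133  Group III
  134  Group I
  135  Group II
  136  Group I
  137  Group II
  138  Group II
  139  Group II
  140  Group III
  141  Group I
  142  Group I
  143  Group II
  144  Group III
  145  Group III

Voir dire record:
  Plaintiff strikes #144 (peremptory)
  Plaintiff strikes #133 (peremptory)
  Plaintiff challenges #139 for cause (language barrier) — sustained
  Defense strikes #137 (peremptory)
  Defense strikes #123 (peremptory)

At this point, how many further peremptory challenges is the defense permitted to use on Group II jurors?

Defense peremptories so far: #137, #123 — 2 of 6 used, 4 left overall.
Against Group II: #137, #123 — 2 used; per-group cap 3 leaves 1.
Binding limit: min(4, 1) = 1.

1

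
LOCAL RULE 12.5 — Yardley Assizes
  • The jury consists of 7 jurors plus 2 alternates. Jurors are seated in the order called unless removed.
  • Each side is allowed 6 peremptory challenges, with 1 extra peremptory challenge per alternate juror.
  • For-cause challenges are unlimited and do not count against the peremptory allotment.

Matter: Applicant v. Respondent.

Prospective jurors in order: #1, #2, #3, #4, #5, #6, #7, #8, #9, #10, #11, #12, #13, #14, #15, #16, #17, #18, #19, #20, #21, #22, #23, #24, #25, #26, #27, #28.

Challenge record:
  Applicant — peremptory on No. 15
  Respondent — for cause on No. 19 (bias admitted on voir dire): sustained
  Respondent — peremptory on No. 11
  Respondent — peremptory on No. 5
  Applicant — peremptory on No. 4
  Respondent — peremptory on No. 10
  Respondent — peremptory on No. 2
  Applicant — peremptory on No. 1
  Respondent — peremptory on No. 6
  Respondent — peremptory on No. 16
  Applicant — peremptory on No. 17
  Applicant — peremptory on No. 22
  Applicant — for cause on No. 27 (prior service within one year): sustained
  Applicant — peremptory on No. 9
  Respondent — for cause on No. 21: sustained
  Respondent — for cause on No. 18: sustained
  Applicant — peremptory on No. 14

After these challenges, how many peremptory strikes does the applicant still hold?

1

Applicant allotment: 6 base + 1 × 2 alternates = 8.
Applicant peremptories used: #15, #4, #1, #17, #22, #9, #14 — 7 (the for-cause on #27 doesn't count).
Remaining: 8 − 7 = 1.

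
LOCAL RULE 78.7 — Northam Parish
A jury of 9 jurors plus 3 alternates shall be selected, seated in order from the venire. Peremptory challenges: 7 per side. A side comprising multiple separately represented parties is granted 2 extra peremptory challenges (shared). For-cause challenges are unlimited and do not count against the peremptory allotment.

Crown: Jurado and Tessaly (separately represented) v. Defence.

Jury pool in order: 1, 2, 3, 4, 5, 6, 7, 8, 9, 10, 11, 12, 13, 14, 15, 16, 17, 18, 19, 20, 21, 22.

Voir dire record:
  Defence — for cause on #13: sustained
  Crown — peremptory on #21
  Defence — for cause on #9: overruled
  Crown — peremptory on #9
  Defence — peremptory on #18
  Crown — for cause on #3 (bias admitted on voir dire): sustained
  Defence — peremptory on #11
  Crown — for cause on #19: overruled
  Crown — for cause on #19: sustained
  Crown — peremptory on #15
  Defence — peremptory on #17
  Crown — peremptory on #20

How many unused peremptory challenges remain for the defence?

Defence allotment: 7.
Defence peremptories used: #18, #11, #17 — 3 (for-cause on #13, #9 don't count).
Remaining: 7 − 3 = 4.

4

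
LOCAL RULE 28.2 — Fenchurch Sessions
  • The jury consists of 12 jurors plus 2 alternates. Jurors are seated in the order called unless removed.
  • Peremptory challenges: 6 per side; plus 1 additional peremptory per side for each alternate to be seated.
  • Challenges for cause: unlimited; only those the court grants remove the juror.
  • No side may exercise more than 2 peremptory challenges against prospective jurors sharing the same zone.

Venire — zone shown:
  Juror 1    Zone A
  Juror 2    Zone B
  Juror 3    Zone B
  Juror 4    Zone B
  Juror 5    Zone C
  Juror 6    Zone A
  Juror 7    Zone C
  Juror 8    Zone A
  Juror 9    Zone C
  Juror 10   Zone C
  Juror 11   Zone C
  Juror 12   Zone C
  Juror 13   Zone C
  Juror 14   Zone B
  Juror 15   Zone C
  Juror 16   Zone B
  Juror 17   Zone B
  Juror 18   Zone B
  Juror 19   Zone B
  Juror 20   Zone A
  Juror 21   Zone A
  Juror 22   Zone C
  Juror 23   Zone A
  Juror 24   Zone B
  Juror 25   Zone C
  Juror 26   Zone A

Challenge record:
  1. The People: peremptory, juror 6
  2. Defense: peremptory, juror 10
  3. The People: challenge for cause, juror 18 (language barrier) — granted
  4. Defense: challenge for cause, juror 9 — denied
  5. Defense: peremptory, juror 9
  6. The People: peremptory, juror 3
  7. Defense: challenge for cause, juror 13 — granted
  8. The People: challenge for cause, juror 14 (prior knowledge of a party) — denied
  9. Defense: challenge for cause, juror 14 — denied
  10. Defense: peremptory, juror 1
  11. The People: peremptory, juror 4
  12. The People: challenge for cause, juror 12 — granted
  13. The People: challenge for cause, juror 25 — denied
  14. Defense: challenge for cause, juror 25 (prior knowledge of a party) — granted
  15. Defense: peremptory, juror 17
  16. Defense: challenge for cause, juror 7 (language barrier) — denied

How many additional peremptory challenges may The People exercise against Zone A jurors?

1

The People peremptories so far: #6, #3, #4 — 3 of 8 used, 5 left overall.
Against Zone A: #6 — 1 used; per-zone cap 2 leaves 1.
Binding limit: min(5, 1) = 1.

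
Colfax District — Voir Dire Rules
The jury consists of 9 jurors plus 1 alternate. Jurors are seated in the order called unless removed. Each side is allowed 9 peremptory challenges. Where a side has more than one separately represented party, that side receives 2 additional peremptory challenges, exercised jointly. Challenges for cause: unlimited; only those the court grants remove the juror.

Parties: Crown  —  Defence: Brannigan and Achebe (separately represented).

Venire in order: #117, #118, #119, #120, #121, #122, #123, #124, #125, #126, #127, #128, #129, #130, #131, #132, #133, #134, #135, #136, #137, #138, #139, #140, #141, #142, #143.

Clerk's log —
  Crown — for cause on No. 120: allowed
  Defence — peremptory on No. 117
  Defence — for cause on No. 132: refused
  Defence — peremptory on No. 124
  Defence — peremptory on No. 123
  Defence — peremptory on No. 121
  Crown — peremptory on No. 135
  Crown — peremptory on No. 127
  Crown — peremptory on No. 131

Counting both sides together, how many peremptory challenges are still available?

13

Crown allotment: 9. Defence allotment: 9 base + 2 multi-party = 11.
Crown peremptories used: #135, #127, #131 — 3 (the for-cause on #120 doesn't count).
Defence peremptories used: #117, #124, #123, #121 — 4 (the for-cause on #132 doesn't count).
Remaining: (9 − 3) + (11 − 4) = 13.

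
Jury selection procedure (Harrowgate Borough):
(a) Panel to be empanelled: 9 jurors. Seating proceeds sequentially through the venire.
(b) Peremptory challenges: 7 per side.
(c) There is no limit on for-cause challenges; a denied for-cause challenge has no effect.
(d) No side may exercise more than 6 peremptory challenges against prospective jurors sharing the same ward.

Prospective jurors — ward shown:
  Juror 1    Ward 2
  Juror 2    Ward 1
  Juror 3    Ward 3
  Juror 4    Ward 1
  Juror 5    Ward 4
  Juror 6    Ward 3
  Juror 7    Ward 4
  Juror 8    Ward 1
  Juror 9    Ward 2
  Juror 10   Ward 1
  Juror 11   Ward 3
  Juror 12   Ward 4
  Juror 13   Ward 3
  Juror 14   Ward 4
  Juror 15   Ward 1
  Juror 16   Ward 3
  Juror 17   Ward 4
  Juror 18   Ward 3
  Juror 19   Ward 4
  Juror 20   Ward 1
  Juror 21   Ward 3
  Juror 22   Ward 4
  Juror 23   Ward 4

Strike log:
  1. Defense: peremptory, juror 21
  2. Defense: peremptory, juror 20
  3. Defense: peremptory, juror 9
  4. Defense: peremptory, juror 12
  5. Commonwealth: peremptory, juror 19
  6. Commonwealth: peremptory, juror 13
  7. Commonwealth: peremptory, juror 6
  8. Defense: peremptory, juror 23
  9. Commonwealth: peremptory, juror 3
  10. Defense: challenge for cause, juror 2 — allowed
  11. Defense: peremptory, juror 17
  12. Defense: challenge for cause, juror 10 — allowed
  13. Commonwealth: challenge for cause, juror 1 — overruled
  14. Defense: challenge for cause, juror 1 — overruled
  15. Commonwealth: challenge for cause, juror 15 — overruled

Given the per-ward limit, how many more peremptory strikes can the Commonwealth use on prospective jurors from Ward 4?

Commonwealth peremptories so far: #19, #13, #6, #3 — 4 of 7 used, 3 left overall.
Against Ward 4: #19 — 1 used; per-ward cap 6 leaves 5.
Binding limit: min(3, 5) = 3.

3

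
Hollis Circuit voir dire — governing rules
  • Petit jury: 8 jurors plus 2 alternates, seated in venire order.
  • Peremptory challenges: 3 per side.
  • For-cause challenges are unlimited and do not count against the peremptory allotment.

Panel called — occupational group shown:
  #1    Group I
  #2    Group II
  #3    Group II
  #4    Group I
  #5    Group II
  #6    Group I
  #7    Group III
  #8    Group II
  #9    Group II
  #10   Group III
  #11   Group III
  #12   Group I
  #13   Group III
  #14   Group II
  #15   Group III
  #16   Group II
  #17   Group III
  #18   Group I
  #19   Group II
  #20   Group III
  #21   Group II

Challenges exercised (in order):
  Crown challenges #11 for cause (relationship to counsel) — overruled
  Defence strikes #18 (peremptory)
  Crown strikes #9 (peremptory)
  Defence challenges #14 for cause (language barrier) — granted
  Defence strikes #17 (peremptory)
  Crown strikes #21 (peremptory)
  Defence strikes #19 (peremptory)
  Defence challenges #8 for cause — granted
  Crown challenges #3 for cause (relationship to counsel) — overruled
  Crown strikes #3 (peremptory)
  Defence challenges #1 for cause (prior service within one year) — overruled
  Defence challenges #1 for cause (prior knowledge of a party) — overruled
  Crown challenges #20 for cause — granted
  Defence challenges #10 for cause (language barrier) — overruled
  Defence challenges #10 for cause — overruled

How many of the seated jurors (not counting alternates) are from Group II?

Removed: #3, #8, #9, #14, #17, #18, #19, #20, #21.
Seated jurors 1–8: #1, #2, #4, #5, #6, #7, #10, #11 (alternates #12, #13 not counted).
Of those, in Group II: #2, #5 → 2.

2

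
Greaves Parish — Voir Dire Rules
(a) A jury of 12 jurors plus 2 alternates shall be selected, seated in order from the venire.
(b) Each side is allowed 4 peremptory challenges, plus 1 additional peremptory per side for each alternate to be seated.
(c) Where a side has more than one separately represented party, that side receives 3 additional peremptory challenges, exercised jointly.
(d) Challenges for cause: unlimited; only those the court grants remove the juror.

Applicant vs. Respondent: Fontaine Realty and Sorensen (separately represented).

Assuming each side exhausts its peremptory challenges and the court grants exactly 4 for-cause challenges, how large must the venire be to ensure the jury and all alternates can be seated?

33

Seats to fill: 12 + 2 alternates = 14.
Peremptories — Applicant: 4 + 1×2 = 6; Respondent: 4 + 1×2 + 3 = 9; total 15.
For-cause removals: 4.
Minimum venire: 14 + 15 + 4 = 33.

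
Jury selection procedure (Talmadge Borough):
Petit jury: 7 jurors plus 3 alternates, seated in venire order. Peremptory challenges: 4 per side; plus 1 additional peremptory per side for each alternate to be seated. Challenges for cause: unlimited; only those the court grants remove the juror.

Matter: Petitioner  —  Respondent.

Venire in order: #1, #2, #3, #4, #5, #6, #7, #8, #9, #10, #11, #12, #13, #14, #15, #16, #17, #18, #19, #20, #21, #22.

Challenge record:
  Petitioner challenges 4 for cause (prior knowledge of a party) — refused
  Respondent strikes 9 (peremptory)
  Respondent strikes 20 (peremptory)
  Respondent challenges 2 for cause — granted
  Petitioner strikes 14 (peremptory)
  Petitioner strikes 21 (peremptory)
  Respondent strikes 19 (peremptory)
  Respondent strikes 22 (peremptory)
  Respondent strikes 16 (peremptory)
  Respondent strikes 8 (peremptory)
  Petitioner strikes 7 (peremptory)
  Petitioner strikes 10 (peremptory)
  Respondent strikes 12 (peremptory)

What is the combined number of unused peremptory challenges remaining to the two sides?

Petitioner allotment: 4 base + 1 × 3 alternates = 7. Respondent allotment: 4 base + 1 × 3 alternates = 7.
Petitioner peremptories used: #14, #21, #7, #10 — 4 (the for-cause on #4 doesn't count).
Respondent peremptories used: #9, #20, #19, #22, #16, #8, #12 — 7 (the for-cause on #2 doesn't count).
Remaining: (7 − 4) + (7 − 7) = 3.

3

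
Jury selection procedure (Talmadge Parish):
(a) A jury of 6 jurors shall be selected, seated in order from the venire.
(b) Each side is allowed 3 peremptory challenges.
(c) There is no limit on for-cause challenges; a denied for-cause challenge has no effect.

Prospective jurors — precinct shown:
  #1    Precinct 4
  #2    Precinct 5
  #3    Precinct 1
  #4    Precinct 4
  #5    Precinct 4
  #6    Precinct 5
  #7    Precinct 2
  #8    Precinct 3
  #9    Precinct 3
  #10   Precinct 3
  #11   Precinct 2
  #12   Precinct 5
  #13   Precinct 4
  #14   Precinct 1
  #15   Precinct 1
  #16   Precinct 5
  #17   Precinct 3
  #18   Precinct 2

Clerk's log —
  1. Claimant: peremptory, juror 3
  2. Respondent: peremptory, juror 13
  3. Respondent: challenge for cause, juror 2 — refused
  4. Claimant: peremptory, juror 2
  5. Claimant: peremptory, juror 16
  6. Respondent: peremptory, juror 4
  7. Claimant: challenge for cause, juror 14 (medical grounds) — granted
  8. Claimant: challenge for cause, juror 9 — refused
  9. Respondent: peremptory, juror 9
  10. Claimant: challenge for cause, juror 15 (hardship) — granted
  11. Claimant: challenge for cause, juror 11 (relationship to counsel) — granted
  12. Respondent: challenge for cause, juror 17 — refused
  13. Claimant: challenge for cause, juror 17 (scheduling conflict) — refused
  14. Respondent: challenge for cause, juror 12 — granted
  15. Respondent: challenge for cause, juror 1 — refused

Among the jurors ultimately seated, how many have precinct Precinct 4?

2

Removed: #2, #3, #4, #9, #11, #12, #13, #14, #15, #16.
Seated jurors 1–6: #1, #5, #6, #7, #8, #10.
Of those, in Precinct 4: #1, #5 → 2.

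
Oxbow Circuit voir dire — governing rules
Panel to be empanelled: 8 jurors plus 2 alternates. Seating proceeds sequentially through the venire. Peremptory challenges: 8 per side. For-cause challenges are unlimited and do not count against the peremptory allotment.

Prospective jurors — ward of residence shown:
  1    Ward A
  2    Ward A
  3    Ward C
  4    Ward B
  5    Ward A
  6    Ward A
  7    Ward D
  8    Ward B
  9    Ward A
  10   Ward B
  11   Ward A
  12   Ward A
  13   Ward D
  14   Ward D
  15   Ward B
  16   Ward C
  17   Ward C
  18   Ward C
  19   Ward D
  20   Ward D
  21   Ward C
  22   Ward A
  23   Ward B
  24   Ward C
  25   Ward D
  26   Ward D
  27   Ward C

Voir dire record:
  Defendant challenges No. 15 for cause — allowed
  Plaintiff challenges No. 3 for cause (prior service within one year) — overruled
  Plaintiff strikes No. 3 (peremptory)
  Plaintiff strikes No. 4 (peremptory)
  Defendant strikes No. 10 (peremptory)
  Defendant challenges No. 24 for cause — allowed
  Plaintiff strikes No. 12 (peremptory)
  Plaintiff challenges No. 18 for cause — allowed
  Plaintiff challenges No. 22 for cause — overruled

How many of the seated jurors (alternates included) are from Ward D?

3

Removed: #3, #4, #10, #12, #15, #18, #24.
Seated (10 incl. alternates): #1, #2, #5, #6, #7, #8, #9, #11, #13, #14.
Of those, in Ward D: #7, #13, #14 → 3.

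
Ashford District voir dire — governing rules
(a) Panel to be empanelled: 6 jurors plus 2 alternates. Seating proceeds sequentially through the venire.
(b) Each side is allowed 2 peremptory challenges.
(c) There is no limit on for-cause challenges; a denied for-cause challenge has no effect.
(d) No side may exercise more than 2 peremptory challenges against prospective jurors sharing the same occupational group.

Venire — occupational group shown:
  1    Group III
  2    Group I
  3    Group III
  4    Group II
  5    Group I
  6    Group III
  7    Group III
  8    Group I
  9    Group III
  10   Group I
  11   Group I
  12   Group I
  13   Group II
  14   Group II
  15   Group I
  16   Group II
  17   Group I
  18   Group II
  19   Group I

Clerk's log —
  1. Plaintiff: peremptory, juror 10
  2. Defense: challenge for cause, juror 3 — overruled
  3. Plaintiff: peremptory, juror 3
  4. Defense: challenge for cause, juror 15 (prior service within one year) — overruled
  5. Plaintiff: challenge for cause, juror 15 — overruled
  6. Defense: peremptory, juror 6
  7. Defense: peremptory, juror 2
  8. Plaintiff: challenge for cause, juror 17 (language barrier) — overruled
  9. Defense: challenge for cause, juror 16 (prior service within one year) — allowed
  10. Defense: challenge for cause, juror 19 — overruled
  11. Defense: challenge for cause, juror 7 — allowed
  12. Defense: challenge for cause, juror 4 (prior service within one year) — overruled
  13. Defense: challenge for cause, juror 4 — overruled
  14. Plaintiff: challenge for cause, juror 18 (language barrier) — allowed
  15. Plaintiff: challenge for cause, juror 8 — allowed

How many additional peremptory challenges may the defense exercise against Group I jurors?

Defense peremptories so far: #6, #2 — 2 of 2 used, 0 left overall.
Against Group I: #2 — 1 used; per-group cap 2 leaves 1.
Binding limit: min(0, 1) = 0.

0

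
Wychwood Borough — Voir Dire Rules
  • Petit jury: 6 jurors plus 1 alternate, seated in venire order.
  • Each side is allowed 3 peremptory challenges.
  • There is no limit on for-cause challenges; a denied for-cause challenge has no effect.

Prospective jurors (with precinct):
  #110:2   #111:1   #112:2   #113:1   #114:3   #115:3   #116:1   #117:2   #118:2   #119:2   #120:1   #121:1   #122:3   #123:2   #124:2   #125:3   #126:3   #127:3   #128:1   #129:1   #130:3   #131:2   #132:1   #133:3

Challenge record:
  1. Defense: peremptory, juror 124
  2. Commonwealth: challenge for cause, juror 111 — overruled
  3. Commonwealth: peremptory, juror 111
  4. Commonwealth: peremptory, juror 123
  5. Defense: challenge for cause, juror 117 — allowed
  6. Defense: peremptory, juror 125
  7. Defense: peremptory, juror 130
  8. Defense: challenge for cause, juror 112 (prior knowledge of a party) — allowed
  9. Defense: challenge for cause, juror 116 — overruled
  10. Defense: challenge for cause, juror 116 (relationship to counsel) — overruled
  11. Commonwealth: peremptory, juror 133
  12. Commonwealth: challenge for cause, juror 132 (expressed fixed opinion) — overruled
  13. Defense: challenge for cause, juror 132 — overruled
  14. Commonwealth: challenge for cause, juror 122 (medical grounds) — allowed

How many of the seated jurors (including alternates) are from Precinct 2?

3

Removed: #111, #112, #117, #122, #123, #124, #125, #130, #133.
Seated (7 incl. alternates): #110, #113, #114, #115, #116, #118, #119.
Of those, in Precinct 2: #110, #118, #119 → 3.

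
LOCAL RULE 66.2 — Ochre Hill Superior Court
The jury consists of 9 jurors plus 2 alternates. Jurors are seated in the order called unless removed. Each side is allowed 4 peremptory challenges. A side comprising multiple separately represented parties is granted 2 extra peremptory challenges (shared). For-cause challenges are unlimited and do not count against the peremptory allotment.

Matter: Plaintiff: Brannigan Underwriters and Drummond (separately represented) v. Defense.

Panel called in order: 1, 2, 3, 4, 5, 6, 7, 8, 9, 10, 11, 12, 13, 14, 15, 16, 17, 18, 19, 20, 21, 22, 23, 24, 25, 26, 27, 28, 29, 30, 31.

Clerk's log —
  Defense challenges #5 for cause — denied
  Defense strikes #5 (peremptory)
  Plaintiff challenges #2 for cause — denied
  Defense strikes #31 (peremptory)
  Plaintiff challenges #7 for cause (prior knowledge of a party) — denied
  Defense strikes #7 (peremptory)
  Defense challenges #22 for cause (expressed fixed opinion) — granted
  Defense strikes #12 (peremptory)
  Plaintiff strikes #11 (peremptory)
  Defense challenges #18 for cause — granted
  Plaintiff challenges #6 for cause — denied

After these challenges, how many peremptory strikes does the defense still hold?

0

Defense allotment: 4.
Defense peremptories used: #5, #31, #7, #12 — 4 (for-cause on #5, #22, #18 don't count).
Remaining: 4 − 4 = 0.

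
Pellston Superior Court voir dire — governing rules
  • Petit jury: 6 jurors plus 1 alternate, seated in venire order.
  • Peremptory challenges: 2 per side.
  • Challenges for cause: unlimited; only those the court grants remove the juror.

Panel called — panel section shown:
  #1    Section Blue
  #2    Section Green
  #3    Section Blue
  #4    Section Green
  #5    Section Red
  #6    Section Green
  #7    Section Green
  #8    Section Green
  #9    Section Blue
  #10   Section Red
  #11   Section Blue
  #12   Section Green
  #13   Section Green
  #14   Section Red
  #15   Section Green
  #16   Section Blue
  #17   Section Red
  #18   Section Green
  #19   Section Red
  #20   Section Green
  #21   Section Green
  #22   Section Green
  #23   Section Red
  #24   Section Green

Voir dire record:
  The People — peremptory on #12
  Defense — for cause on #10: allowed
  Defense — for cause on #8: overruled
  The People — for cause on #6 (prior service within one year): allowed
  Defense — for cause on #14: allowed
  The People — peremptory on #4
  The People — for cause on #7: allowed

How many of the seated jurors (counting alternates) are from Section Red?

Removed: #4, #6, #7, #10, #12, #14.
Seated (7 incl. alternates): #1, #2, #3, #5, #8, #9, #11.
Of those, in Section Red: #5 → 1.

1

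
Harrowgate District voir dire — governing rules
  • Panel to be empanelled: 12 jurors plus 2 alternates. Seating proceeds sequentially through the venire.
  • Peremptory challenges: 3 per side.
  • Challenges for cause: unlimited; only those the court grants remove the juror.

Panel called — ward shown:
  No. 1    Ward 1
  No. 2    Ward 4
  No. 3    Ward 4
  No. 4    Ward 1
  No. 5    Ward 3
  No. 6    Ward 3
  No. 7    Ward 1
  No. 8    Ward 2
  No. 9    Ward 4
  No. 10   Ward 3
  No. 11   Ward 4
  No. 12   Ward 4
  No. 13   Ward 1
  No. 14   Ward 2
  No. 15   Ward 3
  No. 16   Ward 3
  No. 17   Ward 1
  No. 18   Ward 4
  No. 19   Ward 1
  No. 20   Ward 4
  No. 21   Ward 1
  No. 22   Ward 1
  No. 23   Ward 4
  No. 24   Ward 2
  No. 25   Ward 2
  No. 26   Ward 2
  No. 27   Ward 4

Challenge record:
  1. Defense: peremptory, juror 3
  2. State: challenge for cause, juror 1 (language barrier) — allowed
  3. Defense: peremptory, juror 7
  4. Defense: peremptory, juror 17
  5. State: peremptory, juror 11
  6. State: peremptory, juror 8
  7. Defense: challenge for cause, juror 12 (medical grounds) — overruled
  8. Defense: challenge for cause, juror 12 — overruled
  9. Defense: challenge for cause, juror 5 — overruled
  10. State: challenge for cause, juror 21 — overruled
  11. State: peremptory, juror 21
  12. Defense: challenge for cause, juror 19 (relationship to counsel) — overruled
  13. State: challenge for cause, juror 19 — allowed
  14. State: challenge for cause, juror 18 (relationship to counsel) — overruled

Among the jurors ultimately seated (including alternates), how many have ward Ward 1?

Removed: #1, #3, #7, #8, #11, #17, #19, #21.
Seated (14 incl. alternates): #2, #4, #5, #6, #9, #10, #12, #13, #14, #15, #16, #18, #20, #22.
Of those, in Ward 1: #4, #13, #22 → 3.

3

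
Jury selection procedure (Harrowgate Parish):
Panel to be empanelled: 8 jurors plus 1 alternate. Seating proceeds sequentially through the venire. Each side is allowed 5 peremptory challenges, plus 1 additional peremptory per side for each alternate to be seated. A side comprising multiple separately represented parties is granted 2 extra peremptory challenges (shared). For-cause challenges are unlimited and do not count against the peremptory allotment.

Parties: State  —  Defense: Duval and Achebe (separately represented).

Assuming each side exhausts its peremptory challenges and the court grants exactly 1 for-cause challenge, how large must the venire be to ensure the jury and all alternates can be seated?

Seats to fill: 8 + 1 alternates = 9.
Peremptories — State: 5 + 1×1 = 6; Defense: 5 + 1×1 + 2 = 8; total 14.
For-cause removals: 1.
Minimum venire: 9 + 14 + 1 = 24.

24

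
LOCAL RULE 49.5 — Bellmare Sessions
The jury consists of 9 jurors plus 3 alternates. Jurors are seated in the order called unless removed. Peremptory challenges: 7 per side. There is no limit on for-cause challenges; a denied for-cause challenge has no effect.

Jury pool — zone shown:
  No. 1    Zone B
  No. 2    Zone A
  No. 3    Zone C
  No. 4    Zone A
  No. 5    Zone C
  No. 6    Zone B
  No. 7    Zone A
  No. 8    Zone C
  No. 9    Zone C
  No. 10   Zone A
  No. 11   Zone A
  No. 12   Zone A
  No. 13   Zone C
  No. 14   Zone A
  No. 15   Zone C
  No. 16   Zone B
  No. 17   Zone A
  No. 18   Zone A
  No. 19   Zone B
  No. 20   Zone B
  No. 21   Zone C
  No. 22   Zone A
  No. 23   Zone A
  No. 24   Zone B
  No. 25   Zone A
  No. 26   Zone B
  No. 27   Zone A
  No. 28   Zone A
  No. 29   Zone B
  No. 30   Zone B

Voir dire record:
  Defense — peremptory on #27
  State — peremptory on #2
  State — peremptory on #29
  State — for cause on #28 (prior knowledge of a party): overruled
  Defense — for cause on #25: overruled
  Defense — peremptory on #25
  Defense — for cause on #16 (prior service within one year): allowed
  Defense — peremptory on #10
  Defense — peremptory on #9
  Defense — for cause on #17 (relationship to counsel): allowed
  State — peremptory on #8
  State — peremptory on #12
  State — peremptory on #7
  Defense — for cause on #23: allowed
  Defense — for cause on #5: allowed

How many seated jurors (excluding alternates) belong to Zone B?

2

Removed: #2, #5, #7, #8, #9, #10, #12, #16, #17, #23, #25, #27, #29.
Seated jurors 1–9: #1, #3, #4, #6, #11, #13, #14, #15, #18 (alternates #19, #20, #21 not counted).
Of those, in Zone B: #1, #6 → 2.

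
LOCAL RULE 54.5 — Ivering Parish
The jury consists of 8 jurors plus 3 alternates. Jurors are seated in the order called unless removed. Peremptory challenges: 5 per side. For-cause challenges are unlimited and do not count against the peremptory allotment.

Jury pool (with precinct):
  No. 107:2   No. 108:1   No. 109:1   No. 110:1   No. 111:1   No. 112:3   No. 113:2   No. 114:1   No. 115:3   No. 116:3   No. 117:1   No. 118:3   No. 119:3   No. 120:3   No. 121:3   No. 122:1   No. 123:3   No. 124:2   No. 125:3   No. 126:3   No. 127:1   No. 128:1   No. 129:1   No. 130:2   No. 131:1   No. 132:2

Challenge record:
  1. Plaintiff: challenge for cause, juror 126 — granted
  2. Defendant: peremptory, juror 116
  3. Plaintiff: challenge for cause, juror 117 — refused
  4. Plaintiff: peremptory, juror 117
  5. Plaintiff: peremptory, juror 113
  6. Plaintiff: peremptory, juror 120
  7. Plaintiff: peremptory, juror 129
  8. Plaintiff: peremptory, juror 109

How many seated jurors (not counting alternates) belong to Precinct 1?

4

Removed: #109, #113, #116, #117, #120, #126, #129.
Seated jurors 1–8: #107, #108, #110, #111, #112, #114, #115, #118 (alternates #119, #121, #122 not counted).
Of those, in Precinct 1: #108, #110, #111, #114 → 4.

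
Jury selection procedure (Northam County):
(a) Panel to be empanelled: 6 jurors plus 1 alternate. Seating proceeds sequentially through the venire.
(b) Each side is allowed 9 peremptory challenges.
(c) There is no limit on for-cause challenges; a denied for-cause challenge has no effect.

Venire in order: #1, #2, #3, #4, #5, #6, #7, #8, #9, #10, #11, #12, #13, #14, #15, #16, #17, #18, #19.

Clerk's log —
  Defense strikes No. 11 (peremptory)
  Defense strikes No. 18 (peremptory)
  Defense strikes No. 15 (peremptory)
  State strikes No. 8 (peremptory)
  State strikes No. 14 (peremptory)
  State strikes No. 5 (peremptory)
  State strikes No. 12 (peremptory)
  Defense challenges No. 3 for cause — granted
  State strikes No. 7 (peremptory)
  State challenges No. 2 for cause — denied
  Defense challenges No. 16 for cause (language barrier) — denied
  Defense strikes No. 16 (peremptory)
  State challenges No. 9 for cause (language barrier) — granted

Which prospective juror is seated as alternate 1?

17

Removed: #3, #5, #7, #8, #9, #11, #12, #14, #15, #16, #18. (#2 stays — for-cause denied.)
Seating in order: seats 1–6 → #1, #2, #4, #6, #10, #13; alternates → #17.
So alternate 1 is #17.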